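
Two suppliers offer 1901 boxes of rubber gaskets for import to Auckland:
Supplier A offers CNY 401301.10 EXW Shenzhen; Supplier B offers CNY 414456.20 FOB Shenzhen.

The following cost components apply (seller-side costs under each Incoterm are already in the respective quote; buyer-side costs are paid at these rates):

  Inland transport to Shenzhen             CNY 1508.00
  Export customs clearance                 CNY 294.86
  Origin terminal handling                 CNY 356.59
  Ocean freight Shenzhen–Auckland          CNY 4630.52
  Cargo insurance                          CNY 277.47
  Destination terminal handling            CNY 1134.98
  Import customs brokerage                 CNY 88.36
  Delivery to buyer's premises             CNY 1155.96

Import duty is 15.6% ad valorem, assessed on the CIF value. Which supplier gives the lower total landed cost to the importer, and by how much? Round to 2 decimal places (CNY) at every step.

Supplier A is cheaper by CNY 12710.97

Supplier A (EXW):
CIF value = EXW price + inland to port + export clearance + origin terminal + freight + insurance = 401301.10 + 1508.00 + 294.86 + 356.59 + 4630.52 + 277.47 = 408368.54
Import duty = 408368.54 × 15.6% = 63705.49
Buyer bears (A): 1508.00 + 294.86 + 356.59 + 4630.52 + 277.47 + 1134.98 + 88.36 + 1155.96 = 9446.74
Landed cost (A) = invoice 401301.10 + 9446.74 + duty 63705.49 = 474453.33
Supplier B (FOB):
CIF value = FOB price + freight + insurance = 414456.20 + 4630.52 + 277.47 = 419364.19
Import duty = 419364.19 × 15.6% = 65420.81
Buyer bears (B): 4630.52 + 277.47 + 1134.98 + 88.36 + 1155.96 = 7287.29
Landed cost (B) = invoice 414456.20 + 7287.29 + duty 65420.81 = 487164.30
Difference = |474453.33 − 487164.30| = 12710.97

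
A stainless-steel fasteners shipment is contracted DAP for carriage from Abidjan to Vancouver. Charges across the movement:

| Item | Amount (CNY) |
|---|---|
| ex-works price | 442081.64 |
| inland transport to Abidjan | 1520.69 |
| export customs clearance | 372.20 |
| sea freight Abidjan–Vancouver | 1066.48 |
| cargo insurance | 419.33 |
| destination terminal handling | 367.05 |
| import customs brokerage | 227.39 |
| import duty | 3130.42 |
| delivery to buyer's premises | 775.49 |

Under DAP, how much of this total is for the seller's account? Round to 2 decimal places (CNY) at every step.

Seller's account: CNY 446602.88

DAP: the seller bears all costs to the named destination except import duty and clearance.
Seller's account: goods 442081.64 + inland to port 1520.69 + export clearance 372.20 + freight 1066.48 + insurance 419.33 + destination terminal 367.05 + delivery 775.49 = 446602.88
Buyer's account: brokerage 227.39 + duty 3130.42 = 3357.81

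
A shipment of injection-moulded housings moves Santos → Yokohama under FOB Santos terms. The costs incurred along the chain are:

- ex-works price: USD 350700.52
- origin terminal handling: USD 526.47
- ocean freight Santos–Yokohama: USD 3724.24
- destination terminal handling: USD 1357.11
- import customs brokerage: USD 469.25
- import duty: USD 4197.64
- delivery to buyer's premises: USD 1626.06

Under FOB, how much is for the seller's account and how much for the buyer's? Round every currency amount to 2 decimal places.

Seller: USD 351226.99; buyer: USD 11374.30

FOB: the seller bears costs until goods are on board at the origin port; the buyer bears freight, insurance and all costs thereafter.
Seller's account: goods 350700.52 + origin terminal 526.47 = 351226.99
Buyer's account: freight 3724.24 + destination terminal 1357.11 + brokerage 469.25 + duty 4197.64 + delivery 1626.06 = 11374.30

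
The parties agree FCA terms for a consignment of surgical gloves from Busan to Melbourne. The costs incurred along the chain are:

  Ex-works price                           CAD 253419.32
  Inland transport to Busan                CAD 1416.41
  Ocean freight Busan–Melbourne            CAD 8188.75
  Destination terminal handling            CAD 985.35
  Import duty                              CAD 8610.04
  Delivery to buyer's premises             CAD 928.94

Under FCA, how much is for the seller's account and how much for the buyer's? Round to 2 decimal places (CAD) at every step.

FCA: the seller delivers export-cleared goods to the carrier; the buyer bears costs from that point.
Seller's account: goods 253419.32 + inland to port 1416.41 = 254835.73
Buyer's account: freight 8188.75 + destination terminal 985.35 + duty 8610.04 + delivery 928.94 = 18713.08

Seller: CAD 254835.73; buyer: CAD 18713.08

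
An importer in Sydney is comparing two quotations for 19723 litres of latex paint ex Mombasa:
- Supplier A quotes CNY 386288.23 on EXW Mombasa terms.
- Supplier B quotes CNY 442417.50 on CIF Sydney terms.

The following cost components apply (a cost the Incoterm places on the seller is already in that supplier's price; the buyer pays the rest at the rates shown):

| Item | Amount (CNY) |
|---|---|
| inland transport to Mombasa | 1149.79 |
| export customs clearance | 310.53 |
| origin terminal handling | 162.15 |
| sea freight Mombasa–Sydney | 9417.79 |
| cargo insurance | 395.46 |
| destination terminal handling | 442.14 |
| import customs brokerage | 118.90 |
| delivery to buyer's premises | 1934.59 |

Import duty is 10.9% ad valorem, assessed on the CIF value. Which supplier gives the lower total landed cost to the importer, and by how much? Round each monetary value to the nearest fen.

Supplier A (EXW):
CIF value = EXW price + inland to port + export clearance + origin terminal + freight + insurance = 386288.23 + 1149.79 + 310.53 + 162.15 + 9417.79 + 395.46 = 397723.95
Import duty = 397723.95 × 10.9% = 43351.91
Buyer bears (A): 1149.79 + 310.53 + 162.15 + 9417.79 + 395.46 + 442.14 + 118.90 + 1934.59 = 13931.35
Landed cost (A) = invoice 386288.23 + 13931.35 + duty 43351.91 = 443571.49
Supplier B (CIF):
The CIF price already equals the CIF value: 442417.50
Import duty = 442417.50 × 10.9% = 48223.51
Buyer bears (B): 442.14 + 118.90 + 1934.59 = 2495.63
Landed cost (B) = invoice 442417.50 + 2495.63 + duty 48223.51 = 493136.64
Difference = |443571.49 − 493136.64| = 49565.15

Supplier A is cheaper by CNY 49565.15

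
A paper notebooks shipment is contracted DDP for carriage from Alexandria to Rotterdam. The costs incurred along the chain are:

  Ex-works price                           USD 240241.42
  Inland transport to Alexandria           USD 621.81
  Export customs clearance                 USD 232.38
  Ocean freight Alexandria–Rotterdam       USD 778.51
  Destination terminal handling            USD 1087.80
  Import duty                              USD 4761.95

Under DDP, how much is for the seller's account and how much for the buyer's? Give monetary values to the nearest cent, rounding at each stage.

Seller: USD 247723.87; buyer: USD 0.00

DDP: the seller bears all costs including import duty.
Seller's account: goods 240241.42 + inland to port 621.81 + export clearance 232.38 + freight 778.51 + destination terminal 1087.80 + duty 4761.95 = 247723.87
Buyer's account: 0.00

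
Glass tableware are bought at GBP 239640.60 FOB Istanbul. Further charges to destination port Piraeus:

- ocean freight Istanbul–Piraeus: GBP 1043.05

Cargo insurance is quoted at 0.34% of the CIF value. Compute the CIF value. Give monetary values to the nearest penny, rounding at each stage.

CIF value: GBP 241504.77

Let C be the CIF value. C = FOB price + freight + 0.34% × C
C − 0.34% × C = 239640.60 + 1043.05
0.9966 × C = 240683.65
C = 240683.65 / 0.9966 = 241504.77
Insurance premium = 0.34% × 241504.77 = 821.12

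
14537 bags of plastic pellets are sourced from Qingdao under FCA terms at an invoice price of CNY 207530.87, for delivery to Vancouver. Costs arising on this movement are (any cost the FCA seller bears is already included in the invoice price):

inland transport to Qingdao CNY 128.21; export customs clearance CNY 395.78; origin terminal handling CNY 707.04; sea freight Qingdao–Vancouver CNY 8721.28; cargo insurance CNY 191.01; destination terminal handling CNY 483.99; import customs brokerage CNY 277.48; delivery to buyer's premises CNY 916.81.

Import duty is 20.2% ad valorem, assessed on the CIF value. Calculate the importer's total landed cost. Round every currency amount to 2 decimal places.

Total landed cost: CNY 262692.82

FCA: the seller delivers export-cleared goods to the carrier; the buyer bears costs from that point.
Already in the invoice (seller's account under FCA): inland to port, export clearance — exclude.
CIF value = FCA price + origin terminal + freight + insurance = 207530.87 + 707.04 + 8721.28 + 191.01 = 217150.20
Import duty = 217150.20 × 20.2% = 43864.34
Buyer bears: origin terminal 707.04 + freight 8721.28 + insurance 191.01 + destination terminal 483.99 + brokerage 277.48 + delivery 916.81 + duty 43864.34 = 55161.95
Landed cost = invoice 207530.87 + 55161.95 = 262692.82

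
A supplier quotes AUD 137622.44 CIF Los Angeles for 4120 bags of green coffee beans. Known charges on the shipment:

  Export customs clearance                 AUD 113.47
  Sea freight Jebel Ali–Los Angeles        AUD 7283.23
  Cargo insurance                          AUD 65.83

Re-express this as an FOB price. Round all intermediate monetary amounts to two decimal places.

Not relevant to the conversion: export clearance — on the seller under both CIF and FOB; already in the CIF price and stays in the FOB price.
From CIF to FOB, the seller no longer bears: freight, insurance.
FOB price = 137622.44 − 7283.23 − 65.83 = 130273.38

FOB price: AUD 130273.38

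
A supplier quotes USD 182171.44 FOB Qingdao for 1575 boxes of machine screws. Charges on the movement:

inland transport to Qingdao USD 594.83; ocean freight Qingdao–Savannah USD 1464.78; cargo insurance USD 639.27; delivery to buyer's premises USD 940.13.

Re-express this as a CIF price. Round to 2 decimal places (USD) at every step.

CIF price: USD 184275.49

Not relevant to the conversion: inland to port — on the seller under both FOB and CIF; already in the FOB price and stays in the CIF price. delivery — on the buyer under both terms; not part of either seller's price.
From FOB to CIF, the seller additionally bears: freight, insurance.
CIF price = 182171.44 + 1464.78 + 639.27 = 184275.49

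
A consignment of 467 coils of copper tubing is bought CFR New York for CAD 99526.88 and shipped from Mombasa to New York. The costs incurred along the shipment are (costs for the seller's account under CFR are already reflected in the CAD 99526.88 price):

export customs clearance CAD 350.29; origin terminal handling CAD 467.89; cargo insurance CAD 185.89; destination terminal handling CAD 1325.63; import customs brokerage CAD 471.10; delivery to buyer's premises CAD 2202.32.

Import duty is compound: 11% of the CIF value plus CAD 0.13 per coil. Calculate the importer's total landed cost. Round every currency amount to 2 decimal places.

Total landed cost: CAD 114740.93

CFR: the seller pays costs through ocean freight to the destination port, but not insurance.
Already in the invoice (seller's account under CFR): export clearance, origin terminal — exclude.
CIF value = CFR price + insurance = 99526.88 + 185.89 = 99712.77
Ad valorem component: 99712.77 × 11% = 10968.40
Specific component: 467 × 0.13 = 60.71
Import duty = 10968.40 + 60.71 = 11029.11
Buyer bears: insurance 185.89 + destination terminal 1325.63 + brokerage 471.10 + delivery 2202.32 + duty 11029.11 = 15214.05
Landed cost = invoice 99526.88 + 15214.05 = 114740.93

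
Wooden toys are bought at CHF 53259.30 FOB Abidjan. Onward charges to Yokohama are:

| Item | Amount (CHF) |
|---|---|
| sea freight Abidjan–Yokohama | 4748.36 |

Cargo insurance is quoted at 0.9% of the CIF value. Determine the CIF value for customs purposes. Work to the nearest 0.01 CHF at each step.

CIF value: CHF 58534.47

Let C be the CIF value. C = FOB price + freight + 0.9% × C
C − 0.9% × C = 53259.30 + 4748.36
0.991 × C = 58007.66
C = 58007.66 / 0.991 = 58534.47
Insurance premium = 0.9% × 58534.47 = 526.81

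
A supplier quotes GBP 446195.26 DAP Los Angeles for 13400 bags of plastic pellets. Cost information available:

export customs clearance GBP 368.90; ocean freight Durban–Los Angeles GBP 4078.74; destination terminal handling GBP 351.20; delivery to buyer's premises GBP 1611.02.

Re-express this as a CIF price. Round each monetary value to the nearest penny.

Not relevant to the conversion: freight, export clearance — on the seller under both DAP and CIF; already in the DAP price and stays in the CIF price.
From DAP to CIF, the seller no longer bears: destination terminal, delivery.
CIF price = 446195.26 − 351.20 − 1611.02 = 444233.04

CIF price: GBP 444233.04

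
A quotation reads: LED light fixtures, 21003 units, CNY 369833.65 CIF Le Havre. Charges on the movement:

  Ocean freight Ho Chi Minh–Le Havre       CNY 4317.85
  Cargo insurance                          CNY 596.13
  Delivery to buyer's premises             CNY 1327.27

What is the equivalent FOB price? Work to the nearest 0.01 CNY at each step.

Not relevant to the conversion: delivery — on the buyer under both terms; not part of either seller's price.
From CIF to FOB, the seller no longer bears: freight, insurance.
FOB price = 369833.65 − 4317.85 − 596.13 = 364919.67

FOB price: CNY 364919.67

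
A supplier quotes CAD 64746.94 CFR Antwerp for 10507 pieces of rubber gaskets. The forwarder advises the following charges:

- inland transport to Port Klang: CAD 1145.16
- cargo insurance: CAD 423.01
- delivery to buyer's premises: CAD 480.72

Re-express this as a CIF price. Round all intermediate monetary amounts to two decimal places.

CIF price: CAD 65169.95

Not relevant to the conversion: inland to port — on the seller under both CFR and CIF; already in the CFR price and stays in the CIF price. delivery — on the buyer under both terms; not part of either seller's price.
From CFR to CIF, the seller additionally bears: insurance.
CIF price = 64746.94 + 423.01 = 65169.95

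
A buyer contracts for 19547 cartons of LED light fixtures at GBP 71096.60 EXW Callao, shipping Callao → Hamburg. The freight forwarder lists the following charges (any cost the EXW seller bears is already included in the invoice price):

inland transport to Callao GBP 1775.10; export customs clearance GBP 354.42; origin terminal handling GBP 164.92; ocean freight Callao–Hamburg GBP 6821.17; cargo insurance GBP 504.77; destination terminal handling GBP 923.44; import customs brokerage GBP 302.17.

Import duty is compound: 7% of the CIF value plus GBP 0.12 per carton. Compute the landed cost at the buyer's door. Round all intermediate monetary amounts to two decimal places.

EXW: the seller makes goods available at their premises; the buyer bears all onward costs.
CIF value = EXW price + inland to port + export clearance + origin terminal + freight + insurance = 71096.60 + 1775.10 + 354.42 + 164.92 + 6821.17 + 504.77 = 80716.98
Ad valorem component: 80716.98 × 7% = 5650.19
Specific component: 19547 × 0.12 = 2345.64
Import duty = 5650.19 + 2345.64 = 7995.83
Buyer bears: inland to port 1775.10 + export clearance 354.42 + origin terminal 164.92 + freight 6821.17 + insurance 504.77 + destination terminal 923.44 + brokerage 302.17 + duty 7995.83 = 18841.82
Landed cost = invoice 71096.60 + 18841.82 = 89938.42

Total landed cost: GBP 89938.42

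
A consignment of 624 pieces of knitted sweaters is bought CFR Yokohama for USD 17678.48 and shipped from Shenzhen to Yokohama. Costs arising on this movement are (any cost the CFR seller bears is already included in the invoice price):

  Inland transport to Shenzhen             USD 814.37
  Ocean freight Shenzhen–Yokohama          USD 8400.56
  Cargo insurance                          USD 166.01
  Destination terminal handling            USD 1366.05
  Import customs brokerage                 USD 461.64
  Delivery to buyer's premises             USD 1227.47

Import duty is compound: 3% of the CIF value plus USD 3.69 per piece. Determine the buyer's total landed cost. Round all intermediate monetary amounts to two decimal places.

CFR: the seller pays costs through ocean freight to the destination port, but not insurance.
Already in the invoice (seller's account under CFR): inland to port, freight — exclude.
CIF value = CFR price + insurance = 17678.48 + 166.01 = 17844.49
Ad valorem component: 17844.49 × 3% = 535.33
Specific component: 624 × 3.69 = 2302.56
Import duty = 535.33 + 2302.56 = 2837.89
Buyer bears: insurance 166.01 + destination terminal 1366.05 + brokerage 461.64 + delivery 1227.47 + duty 2837.89 = 6059.06
Landed cost = invoice 17678.48 + 6059.06 = 23737.54

Total landed cost: USD 23737.54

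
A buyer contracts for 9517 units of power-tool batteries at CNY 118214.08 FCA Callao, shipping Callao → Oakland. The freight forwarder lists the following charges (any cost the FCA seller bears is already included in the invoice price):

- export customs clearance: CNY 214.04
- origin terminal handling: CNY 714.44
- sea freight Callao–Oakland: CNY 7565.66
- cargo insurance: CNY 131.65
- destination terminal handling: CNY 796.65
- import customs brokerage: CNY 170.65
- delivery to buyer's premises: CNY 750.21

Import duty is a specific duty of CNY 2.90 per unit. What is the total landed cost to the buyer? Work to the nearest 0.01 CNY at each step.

FCA: the seller delivers export-cleared goods to the carrier; the buyer bears costs from that point.
Already in the invoice (seller's account under FCA): export clearance — exclude.
CIF value = FCA price + origin terminal + freight + insurance = 118214.08 + 714.44 + 7565.66 + 131.65 = 126625.83
Import duty = 9517 × 2.90 = 27599.30
Buyer bears: origin terminal 714.44 + freight 7565.66 + insurance 131.65 + destination terminal 796.65 + brokerage 170.65 + delivery 750.21 + duty 27599.30 = 37728.56
Landed cost = invoice 118214.08 + 37728.56 = 155942.64

Total landed cost: CNY 155942.64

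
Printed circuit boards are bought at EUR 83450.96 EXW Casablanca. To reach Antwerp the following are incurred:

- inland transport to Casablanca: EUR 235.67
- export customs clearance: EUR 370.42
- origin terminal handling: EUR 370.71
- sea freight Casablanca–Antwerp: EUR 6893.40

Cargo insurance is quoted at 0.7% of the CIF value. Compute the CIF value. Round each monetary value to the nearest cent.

CIF value: EUR 91964.91

Let C be the CIF value. C = EXW price + pre-shipment costs + freight + 0.7% × C
C − 0.7% × C = 83450.96 + 235.67 + 370.42 + 370.71 + 6893.40
0.993 × C = 91321.16
C = 91321.16 / 0.993 = 91964.91
Insurance premium = 0.7% × 91964.91 = 643.75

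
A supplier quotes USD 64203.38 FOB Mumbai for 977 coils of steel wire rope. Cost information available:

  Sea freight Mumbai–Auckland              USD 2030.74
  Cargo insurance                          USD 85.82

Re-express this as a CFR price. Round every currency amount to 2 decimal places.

CFR price: USD 66234.12

Not relevant to the conversion: insurance — on the buyer under both terms; not part of either seller's price.
From FOB to CFR, the seller additionally bears: freight.
CFR price = 64203.38 + 2030.74 = 66234.12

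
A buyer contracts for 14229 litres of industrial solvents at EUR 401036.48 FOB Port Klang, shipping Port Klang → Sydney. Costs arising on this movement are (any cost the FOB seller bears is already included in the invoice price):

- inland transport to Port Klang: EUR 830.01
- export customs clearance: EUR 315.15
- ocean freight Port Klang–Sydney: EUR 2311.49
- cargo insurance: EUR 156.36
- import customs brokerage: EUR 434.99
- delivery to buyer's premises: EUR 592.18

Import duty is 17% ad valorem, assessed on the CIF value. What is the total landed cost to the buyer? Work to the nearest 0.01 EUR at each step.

FOB: the seller bears costs until goods are on board at the origin port; the buyer bears freight, insurance and all costs thereafter.
Already in the invoice (seller's account under FOB): inland to port, export clearance — exclude.
CIF value = FOB price + freight + insurance = 401036.48 + 2311.49 + 156.36 = 403504.33
Import duty = 403504.33 × 17% = 68595.74
Buyer bears: freight 2311.49 + insurance 156.36 + brokerage 434.99 + delivery 592.18 + duty 68595.74 = 72090.76
Landed cost = invoice 401036.48 + 72090.76 = 473127.24

Total landed cost: EUR 473127.24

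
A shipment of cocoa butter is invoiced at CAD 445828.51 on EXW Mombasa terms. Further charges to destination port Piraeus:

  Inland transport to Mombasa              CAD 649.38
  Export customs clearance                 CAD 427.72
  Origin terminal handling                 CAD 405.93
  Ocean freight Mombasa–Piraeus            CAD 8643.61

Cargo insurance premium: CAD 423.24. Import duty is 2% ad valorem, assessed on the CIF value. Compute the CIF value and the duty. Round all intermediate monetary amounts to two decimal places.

CIF = EXW price + pre-shipment costs + freight + insurance
CIF = 445828.51 + 649.38 + 427.72 + 405.93 + 8643.61 + 423.24 = 456378.39
Import duty = 456378.39 × 2% = 9127.57

CIF value: CAD 456378.39; import duty: CAD 9127.57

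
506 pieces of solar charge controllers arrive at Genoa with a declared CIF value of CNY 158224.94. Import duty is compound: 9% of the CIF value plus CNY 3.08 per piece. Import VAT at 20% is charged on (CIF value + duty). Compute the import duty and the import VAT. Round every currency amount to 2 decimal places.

Import duty: CNY 15798.72; import VAT: CNY 34804.73

Ad valorem component: 158224.94 × 9% = 14240.24
Specific component: 506 × 3.08 = 1558.48
Import duty = 14240.24 + 1558.48 = 15798.72
VAT base = CIF + duty = 158224.94 + 15798.72 = 174023.66
Import VAT = 174023.66 × 20% = 34804.73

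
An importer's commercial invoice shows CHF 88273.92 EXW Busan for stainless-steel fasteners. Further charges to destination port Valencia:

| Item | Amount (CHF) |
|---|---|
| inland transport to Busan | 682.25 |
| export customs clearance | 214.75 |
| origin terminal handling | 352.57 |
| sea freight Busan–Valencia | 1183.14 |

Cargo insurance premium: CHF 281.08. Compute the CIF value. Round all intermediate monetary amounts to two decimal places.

CIF = EXW price + pre-shipment costs + freight + insurance
CIF = 88273.92 + 682.25 + 214.75 + 352.57 + 1183.14 + 281.08 = 90987.71

CIF value: CHF 90987.71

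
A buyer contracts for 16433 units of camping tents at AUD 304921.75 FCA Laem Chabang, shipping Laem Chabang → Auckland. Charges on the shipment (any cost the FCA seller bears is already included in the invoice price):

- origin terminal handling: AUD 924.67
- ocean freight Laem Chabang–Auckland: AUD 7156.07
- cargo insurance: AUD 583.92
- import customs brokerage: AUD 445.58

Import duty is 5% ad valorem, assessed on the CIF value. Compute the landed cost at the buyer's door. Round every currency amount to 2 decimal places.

Total landed cost: AUD 329711.31

FCA: the seller delivers export-cleared goods to the carrier; the buyer bears costs from that point.
CIF value = FCA price + origin terminal + freight + insurance = 304921.75 + 924.67 + 7156.07 + 583.92 = 313586.41
Import duty = 313586.41 × 5% = 15679.32
Buyer bears: origin terminal 924.67 + freight 7156.07 + insurance 583.92 + brokerage 445.58 + duty 15679.32 = 24789.56
Landed cost = invoice 304921.75 + 24789.56 = 329711.31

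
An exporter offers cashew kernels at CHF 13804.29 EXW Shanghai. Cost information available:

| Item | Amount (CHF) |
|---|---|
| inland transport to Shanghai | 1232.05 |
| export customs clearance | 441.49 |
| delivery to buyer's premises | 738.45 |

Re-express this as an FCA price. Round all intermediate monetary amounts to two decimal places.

Not relevant to the conversion: delivery — on the buyer under both terms; not part of either seller's price.
From EXW to FCA, the seller additionally bears: inland to port, export clearance.
FCA price = 13804.29 + 1232.05 + 441.49 = 15477.83

FCA price: CHF 15477.83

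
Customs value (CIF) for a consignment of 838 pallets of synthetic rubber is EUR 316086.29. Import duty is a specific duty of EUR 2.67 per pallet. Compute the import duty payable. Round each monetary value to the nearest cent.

Import duty: EUR 2237.46

Import duty = 838 × 2.67 = 2237.46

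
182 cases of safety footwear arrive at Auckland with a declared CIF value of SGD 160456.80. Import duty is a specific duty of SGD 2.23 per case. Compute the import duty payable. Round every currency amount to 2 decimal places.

Import duty: SGD 405.86

Import duty = 182 × 2.23 = 405.86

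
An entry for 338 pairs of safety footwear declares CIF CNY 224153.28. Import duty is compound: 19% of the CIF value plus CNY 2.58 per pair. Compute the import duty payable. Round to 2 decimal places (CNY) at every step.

Ad valorem component: 224153.28 × 19% = 42589.12
Specific component: 338 × 2.58 = 872.04
Import duty = 42589.12 + 872.04 = 43461.16

Import duty: CNY 43461.16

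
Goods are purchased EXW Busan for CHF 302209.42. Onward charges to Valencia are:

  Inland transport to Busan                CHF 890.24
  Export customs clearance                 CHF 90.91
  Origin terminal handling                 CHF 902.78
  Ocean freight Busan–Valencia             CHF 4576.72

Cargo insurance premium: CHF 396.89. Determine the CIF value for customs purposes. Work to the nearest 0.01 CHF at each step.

CIF = EXW price + pre-shipment costs + freight + insurance
CIF = 302209.42 + 890.24 + 90.91 + 902.78 + 4576.72 + 396.89 = 309066.96

CIF value: CHF 309066.96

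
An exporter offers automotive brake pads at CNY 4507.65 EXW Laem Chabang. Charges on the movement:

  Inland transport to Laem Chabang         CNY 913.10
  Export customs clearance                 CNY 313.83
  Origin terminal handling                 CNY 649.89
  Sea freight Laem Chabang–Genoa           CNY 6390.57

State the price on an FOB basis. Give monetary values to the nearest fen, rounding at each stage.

Not relevant to the conversion: freight — on the buyer under both terms; not part of either seller's price.
From EXW to FOB, the seller additionally bears: inland to port, export clearance, origin terminal.
FOB price = 4507.65 + 913.10 + 313.83 + 649.89 = 6384.47

FOB price: CNY 6384.47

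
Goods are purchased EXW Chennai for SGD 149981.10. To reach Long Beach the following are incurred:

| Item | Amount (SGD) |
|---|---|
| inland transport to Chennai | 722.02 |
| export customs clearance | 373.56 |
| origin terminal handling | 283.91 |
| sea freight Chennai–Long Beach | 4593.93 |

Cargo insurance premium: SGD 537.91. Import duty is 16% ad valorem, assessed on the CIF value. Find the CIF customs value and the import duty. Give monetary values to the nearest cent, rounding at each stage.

CIF = EXW price + pre-shipment costs + freight + insurance
CIF = 149981.10 + 722.02 + 373.56 + 283.91 + 4593.93 + 537.91 = 156492.43
Import duty = 156492.43 × 16% = 25038.79

CIF value: SGD 156492.43; import duty: SGD 25038.79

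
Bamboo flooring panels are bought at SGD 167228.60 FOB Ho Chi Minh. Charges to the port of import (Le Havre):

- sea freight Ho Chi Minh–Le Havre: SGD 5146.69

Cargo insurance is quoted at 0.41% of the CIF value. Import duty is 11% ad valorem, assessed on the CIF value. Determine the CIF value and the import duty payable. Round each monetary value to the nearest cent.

CIF value: SGD 173084.94; import duty: SGD 19039.34

Let C be the CIF value. C = FOB price + freight + 0.41% × C
C − 0.41% × C = 167228.60 + 5146.69
0.9959 × C = 172375.29
C = 172375.29 / 0.9959 = 173084.94
Insurance premium = 0.41% × 173084.94 = 709.65
Import duty = 173084.94 × 11% = 19039.34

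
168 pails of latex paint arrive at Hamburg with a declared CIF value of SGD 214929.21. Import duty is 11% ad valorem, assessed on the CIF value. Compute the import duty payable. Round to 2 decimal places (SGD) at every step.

Import duty: SGD 23642.21

Import duty = 214929.21 × 11% = 23642.21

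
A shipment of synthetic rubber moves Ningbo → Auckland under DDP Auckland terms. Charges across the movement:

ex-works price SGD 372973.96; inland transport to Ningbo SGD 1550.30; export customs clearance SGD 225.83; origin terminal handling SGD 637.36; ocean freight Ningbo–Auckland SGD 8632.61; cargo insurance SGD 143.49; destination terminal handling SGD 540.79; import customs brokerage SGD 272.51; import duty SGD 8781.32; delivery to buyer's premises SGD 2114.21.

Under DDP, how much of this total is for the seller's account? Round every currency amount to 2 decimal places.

Seller's account: SGD 395872.38

DDP: the seller bears all costs including import duty.
Seller's account: goods 372973.96 + inland to port 1550.30 + export clearance 225.83 + origin terminal 637.36 + freight 8632.61 + insurance 143.49 + destination terminal 540.79 + brokerage 272.51 + duty 8781.32 + delivery 2114.21 = 395872.38
Buyer's account: 0.00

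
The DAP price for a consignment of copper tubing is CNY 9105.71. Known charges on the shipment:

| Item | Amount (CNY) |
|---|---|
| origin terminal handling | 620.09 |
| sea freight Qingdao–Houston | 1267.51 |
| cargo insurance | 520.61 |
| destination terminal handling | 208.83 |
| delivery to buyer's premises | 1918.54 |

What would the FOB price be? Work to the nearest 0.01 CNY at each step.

FOB price: CNY 5190.22

Not relevant to the conversion: origin terminal — on the seller under both DAP and FOB; already in the DAP price and stays in the FOB price.
From DAP to FOB, the seller no longer bears: freight, insurance, destination terminal, delivery.
FOB price = 9105.71 − 1267.51 − 520.61 − 208.83 − 1918.54 = 5190.22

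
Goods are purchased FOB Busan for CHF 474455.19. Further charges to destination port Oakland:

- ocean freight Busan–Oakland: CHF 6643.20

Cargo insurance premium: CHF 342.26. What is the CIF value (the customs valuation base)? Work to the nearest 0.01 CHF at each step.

CIF = FOB price + freight + insurance
CIF = 474455.19 + 6643.20 + 342.26 = 481440.65

CIF value: CHF 481440.65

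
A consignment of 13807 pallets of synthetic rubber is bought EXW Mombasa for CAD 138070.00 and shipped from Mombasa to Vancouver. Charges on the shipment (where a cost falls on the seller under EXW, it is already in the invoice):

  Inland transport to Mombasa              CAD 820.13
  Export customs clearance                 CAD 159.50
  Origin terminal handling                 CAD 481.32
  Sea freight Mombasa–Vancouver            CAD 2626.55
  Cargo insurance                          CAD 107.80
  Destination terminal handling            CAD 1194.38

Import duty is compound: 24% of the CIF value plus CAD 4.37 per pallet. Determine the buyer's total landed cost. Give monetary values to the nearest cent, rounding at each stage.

EXW: the seller makes goods available at their premises; the buyer bears all onward costs.
CIF value = EXW price + inland to port + export clearance + origin terminal + freight + insurance = 138070.00 + 820.13 + 159.50 + 481.32 + 2626.55 + 107.80 = 142265.30
Ad valorem component: 142265.30 × 24% = 34143.67
Specific component: 13807 × 4.37 = 60336.59
Import duty = 34143.67 + 60336.59 = 94480.26
Buyer bears: inland to port 820.13 + export clearance 159.50 + origin terminal 481.32 + freight 2626.55 + insurance 107.80 + destination terminal 1194.38 + duty 94480.26 = 99869.94
Landed cost = invoice 138070.00 + 99869.94 = 237939.94

Total landed cost: CAD 237939.94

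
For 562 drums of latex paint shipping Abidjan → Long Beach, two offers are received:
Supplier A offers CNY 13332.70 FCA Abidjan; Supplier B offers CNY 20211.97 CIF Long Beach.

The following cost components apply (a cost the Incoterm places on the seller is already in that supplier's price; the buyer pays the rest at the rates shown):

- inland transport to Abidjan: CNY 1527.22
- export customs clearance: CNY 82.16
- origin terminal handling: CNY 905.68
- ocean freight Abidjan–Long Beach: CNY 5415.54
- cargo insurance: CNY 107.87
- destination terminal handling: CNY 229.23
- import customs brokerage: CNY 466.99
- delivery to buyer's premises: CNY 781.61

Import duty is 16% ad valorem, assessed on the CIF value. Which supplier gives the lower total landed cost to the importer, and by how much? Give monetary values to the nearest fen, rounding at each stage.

Supplier A is cheaper by CNY 522.21

Supplier A (FCA):
CIF value = FCA price + origin terminal + freight + insurance = 13332.70 + 905.68 + 5415.54 + 107.87 = 19761.79
Import duty = 19761.79 × 16% = 3161.89
Buyer bears (A): 905.68 + 5415.54 + 107.87 + 229.23 + 466.99 + 781.61 = 7906.92
Landed cost (A) = invoice 13332.70 + 7906.92 + duty 3161.89 = 24401.51
Supplier B (CIF):
The CIF price already equals the CIF value: 20211.97
Import duty = 20211.97 × 16% = 3233.92
Buyer bears (B): 229.23 + 466.99 + 781.61 = 1477.83
Landed cost (B) = invoice 20211.97 + 1477.83 + duty 3233.92 = 24923.72
Difference = |24401.51 − 24923.72| = 522.21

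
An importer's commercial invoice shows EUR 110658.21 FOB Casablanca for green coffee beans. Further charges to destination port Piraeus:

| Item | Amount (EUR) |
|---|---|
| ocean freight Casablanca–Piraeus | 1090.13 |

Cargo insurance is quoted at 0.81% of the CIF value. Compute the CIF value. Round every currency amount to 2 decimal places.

Let C be the CIF value. C = FOB price + freight + 0.81% × C
C − 0.81% × C = 110658.21 + 1090.13
0.9919 × C = 111748.34
C = 111748.34 / 0.9919 = 112660.89
Insurance premium = 0.81% × 112660.89 = 912.55

CIF value: EUR 112660.89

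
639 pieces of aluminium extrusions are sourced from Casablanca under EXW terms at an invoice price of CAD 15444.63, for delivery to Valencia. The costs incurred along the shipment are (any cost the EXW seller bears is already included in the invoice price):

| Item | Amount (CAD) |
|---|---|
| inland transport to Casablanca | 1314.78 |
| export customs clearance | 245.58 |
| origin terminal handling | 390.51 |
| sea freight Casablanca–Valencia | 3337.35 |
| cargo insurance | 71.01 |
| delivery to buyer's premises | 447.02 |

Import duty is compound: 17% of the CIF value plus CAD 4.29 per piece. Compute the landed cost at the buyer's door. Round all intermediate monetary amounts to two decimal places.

EXW: the seller makes goods available at their premises; the buyer bears all onward costs.
CIF value = EXW price + inland to port + export clearance + origin terminal + freight + insurance = 15444.63 + 1314.78 + 245.58 + 390.51 + 3337.35 + 71.01 = 20803.86
Ad valorem component: 20803.86 × 17% = 3536.66
Specific component: 639 × 4.29 = 2741.31
Import duty = 3536.66 + 2741.31 = 6277.97
Buyer bears: inland to port 1314.78 + export clearance 245.58 + origin terminal 390.51 + freight 3337.35 + insurance 71.01 + delivery 447.02 + duty 6277.97 = 12084.22
Landed cost = invoice 15444.63 + 12084.22 = 27528.85

Total landed cost: CAD 27528.85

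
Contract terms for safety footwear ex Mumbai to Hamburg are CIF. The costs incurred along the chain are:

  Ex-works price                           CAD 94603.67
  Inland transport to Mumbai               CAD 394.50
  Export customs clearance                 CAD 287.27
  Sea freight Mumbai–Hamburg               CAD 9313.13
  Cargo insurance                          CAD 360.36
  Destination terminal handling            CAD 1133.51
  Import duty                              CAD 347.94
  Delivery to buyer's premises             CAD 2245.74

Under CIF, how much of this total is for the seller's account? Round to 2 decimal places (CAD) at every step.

CIF: the seller pays costs through ocean freight and marine insurance to the destination port.
Seller's account: goods 94603.67 + inland to port 394.50 + export clearance 287.27 + freight 9313.13 + insurance 360.36 = 104958.93
Buyer's account: destination terminal 1133.51 + duty 347.94 + delivery 2245.74 = 3727.19

Seller's account: CAD 104958.93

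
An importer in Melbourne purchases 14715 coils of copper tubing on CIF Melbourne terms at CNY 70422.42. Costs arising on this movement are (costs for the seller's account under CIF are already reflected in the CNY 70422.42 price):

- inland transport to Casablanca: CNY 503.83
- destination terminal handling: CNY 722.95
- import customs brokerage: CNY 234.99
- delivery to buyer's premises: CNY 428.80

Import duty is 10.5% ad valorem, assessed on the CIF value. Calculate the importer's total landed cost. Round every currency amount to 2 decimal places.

Total landed cost: CNY 79203.51

CIF: the seller pays costs through ocean freight and marine insurance to the destination port.
Already in the invoice (seller's account under CIF): inland to port — exclude.
The CIF price already equals the CIF value: 70422.42
Import duty = 70422.42 × 10.5% = 7394.35
Buyer bears: destination terminal 722.95 + brokerage 234.99 + delivery 428.80 + duty 7394.35 = 8781.09
Landed cost = invoice 70422.42 + 8781.09 = 79203.51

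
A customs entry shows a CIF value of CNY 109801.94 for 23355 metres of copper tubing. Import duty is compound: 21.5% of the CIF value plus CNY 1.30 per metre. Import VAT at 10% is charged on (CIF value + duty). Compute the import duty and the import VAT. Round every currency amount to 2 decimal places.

Import duty: CNY 53968.92; import VAT: CNY 16377.09

Ad valorem component: 109801.94 × 21.5% = 23607.42
Specific component: 23355 × 1.30 = 30361.50
Import duty = 23607.42 + 30361.50 = 53968.92
VAT base = CIF + duty = 109801.94 + 53968.92 = 163770.86
Import VAT = 163770.86 × 10% = 16377.09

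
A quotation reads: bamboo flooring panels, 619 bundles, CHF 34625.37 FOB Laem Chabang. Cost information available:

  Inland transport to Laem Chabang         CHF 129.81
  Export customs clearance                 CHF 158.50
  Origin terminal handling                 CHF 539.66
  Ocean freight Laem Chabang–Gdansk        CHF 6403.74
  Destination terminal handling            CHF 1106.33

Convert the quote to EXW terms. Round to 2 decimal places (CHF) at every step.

EXW price: CHF 33797.40

Not relevant to the conversion: freight, destination terminal — on the buyer under both terms; not part of either seller's price.
From FOB to EXW, the seller no longer bears: inland to port, export clearance, origin terminal.
EXW price = 34625.37 − 129.81 − 158.50 − 539.66 = 33797.40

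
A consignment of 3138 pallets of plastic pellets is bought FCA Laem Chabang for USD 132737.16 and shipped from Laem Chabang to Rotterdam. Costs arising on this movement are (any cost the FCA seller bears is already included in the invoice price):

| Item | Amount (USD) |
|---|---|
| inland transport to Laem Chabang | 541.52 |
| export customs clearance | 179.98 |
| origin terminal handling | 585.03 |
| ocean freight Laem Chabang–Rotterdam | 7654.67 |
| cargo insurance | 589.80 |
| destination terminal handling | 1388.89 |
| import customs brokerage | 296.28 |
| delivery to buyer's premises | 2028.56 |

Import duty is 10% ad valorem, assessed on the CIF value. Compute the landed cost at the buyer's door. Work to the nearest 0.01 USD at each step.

FCA: the seller delivers export-cleared goods to the carrier; the buyer bears costs from that point.
Already in the invoice (seller's account under FCA): inland to port, export clearance — exclude.
CIF value = FCA price + origin terminal + freight + insurance = 132737.16 + 585.03 + 7654.67 + 589.80 = 141566.66
Import duty = 141566.66 × 10% = 14156.67
Buyer bears: origin terminal 585.03 + freight 7654.67 + insurance 589.80 + destination terminal 1388.89 + brokerage 296.28 + delivery 2028.56 + duty 14156.67 = 26699.90
Landed cost = invoice 132737.16 + 26699.90 = 159437.06

Total landed cost: USD 159437.06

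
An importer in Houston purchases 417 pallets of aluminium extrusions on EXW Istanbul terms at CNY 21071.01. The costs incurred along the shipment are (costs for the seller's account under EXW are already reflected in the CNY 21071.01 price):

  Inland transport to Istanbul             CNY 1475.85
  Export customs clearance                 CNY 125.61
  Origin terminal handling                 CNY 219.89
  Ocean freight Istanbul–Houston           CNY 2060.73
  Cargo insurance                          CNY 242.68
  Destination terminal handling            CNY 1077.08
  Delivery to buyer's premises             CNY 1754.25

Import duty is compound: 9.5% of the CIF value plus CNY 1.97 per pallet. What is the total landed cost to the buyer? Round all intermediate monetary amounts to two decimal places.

Total landed cost: CNY 31242.19

EXW: the seller makes goods available at their premises; the buyer bears all onward costs.
CIF value = EXW price + inland to port + export clearance + origin terminal + freight + insurance = 21071.01 + 1475.85 + 125.61 + 219.89 + 2060.73 + 242.68 = 25195.77
Ad valorem component: 25195.77 × 9.5% = 2393.60
Specific component: 417 × 1.97 = 821.49
Import duty = 2393.60 + 821.49 = 3215.09
Buyer bears: inland to port 1475.85 + export clearance 125.61 + origin terminal 219.89 + freight 2060.73 + insurance 242.68 + destination terminal 1077.08 + delivery 1754.25 + duty 3215.09 = 10171.18
Landed cost = invoice 21071.01 + 10171.18 = 31242.19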